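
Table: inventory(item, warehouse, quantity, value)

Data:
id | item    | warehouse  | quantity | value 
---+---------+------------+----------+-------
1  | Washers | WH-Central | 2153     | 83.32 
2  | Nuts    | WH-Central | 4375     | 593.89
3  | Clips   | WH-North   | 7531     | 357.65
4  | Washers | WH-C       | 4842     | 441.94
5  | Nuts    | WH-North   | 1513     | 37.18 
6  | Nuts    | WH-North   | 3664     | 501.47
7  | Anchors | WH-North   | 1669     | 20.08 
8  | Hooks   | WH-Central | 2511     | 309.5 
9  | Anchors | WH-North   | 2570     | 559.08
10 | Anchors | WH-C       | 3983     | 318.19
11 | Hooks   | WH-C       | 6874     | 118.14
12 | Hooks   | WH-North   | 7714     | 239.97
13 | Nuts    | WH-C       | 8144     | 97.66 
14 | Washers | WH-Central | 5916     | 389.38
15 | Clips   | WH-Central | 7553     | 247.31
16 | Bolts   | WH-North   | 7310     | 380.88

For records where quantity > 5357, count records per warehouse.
SELECT warehouse, COUNT(*)
FROM inventory
WHERE quantity > 5357
GROUP BY warehouse

Note: WHERE filters rows before grouping.

Result:
  WH-C: 2
  WH-Central: 2
  WH-North: 3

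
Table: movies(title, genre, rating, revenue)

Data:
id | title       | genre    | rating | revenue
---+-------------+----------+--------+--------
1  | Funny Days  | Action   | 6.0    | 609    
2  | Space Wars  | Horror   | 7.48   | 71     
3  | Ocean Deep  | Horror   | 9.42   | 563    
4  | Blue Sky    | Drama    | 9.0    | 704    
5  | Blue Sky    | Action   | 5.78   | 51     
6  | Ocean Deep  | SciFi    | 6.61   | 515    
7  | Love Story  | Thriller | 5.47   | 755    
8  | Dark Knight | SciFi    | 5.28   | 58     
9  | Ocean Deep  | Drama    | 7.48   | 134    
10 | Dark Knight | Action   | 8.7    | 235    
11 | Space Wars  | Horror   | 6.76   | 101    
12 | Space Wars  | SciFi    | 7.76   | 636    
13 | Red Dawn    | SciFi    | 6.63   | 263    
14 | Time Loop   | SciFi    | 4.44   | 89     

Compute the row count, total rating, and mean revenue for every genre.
SELECT genre,
       COUNT(*) as cnt,
       SUM(rating) as total_rating,
       AVG(revenue) as avg_revenue
FROM movies
GROUP BY genre

Result:
  Action: 3 records, 20.48 total rating, 298.33 avg revenue
  Drama: 2 records, 16.48 total rating, 419.00 avg revenue
  Horror: 3 records, 23.66 total rating, 245.00 avg revenue
  SciFi: 5 records, 30.72 total rating, 312.20 avg revenue
  Thriller: 1 records, 5.47 total rating, 755.00 avg revenue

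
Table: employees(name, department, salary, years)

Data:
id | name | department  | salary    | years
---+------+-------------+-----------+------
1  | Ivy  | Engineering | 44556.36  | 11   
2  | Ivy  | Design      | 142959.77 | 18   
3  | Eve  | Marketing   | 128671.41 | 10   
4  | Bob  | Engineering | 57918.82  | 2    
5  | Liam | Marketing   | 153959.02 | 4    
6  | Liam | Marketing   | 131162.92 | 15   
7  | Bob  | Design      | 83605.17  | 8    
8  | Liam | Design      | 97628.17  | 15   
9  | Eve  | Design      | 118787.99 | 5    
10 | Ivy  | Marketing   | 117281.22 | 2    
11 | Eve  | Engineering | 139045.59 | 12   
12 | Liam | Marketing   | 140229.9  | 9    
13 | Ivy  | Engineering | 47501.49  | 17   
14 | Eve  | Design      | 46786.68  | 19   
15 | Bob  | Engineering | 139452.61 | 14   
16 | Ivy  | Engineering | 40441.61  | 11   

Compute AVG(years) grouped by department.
SELECT department, AVG(years) as result
FROM employees
GROUP BY department

Result:
  Design: 13.00
  Engineering: 11.17
  Marketing: 8.00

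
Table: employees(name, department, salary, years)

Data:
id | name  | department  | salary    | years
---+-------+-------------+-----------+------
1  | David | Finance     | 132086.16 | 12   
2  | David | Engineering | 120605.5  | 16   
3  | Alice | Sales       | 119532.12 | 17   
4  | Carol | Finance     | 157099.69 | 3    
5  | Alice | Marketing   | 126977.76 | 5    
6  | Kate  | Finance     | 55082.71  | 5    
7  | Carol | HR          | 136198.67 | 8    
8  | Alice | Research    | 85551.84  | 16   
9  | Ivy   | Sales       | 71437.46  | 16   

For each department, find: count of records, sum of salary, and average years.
SELECT department,
       COUNT(*) as cnt,
       SUM(salary) as total_salary,
       AVG(years) as avg_years
FROM employees
GROUP BY department

Result:
  Engineering: 1 records, 120605.50 total salary, 16.00 avg years
  Finance: 3 records, 344268.56 total salary, 6.67 avg years
  HR: 1 records, 136198.67 total salary, 8.00 avg years
  Marketing: 1 records, 126977.76 total salary, 5.00 avg years
  Research: 1 records, 85551.84 total salary, 16.00 avg years
  Sales: 2 records, 190969.58 total salary, 16.50 avg years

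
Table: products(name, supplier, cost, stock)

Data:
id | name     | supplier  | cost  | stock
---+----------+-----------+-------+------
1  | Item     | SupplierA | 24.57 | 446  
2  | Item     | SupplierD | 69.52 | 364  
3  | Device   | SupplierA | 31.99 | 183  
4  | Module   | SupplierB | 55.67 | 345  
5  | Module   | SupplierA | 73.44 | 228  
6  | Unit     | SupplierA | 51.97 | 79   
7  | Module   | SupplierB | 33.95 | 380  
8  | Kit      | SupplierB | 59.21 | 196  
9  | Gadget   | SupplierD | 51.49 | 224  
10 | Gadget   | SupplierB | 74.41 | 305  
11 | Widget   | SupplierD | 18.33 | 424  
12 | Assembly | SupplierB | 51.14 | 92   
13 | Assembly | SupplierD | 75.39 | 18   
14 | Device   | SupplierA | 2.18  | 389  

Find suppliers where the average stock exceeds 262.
SELECT supplier, AVG(stock)
FROM products
GROUP BY supplier
HAVING AVG(stock) > 262

Result:
  SupplierA: avg=265.00
  SupplierB: avg=263.60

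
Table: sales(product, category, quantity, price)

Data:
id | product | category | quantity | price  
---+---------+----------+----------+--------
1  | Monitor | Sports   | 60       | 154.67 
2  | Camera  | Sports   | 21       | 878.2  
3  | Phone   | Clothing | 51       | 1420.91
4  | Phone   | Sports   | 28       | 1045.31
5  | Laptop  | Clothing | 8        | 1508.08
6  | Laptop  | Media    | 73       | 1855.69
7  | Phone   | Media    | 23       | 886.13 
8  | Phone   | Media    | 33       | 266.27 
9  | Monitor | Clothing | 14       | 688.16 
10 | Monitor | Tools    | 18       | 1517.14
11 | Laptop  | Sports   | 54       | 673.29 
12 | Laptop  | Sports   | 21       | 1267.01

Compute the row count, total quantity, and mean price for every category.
SELECT category,
       COUNT(*) as cnt,
       SUM(quantity) as total_quantity,
       AVG(price) as avg_price
FROM sales
GROUP BY category

Result:
  Clothing: 3 records, 73 total quantity, 1205.72 avg price
  Media: 3 records, 129 total quantity, 1002.70 avg price
  Sports: 5 records, 184 total quantity, 803.70 avg price
  Tools: 1 records, 18 total quantity, 1517.14 avg price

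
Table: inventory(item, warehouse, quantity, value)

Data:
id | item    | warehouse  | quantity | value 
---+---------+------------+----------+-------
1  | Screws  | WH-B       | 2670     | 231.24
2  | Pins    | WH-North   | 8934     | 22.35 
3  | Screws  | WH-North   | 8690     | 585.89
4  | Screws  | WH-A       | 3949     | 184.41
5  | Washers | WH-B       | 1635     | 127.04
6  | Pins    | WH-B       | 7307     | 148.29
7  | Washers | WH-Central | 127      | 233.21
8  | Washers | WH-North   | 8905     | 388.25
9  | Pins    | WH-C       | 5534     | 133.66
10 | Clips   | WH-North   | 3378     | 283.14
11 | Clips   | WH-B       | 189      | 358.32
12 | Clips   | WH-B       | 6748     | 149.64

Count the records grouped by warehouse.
SELECT warehouse, COUNT(*) as count
FROM inventory
GROUP BY warehouse

Result:
  WH-A: 1
  WH-B: 5
  WH-C: 1
  WH-Central: 1
  WH-North: 4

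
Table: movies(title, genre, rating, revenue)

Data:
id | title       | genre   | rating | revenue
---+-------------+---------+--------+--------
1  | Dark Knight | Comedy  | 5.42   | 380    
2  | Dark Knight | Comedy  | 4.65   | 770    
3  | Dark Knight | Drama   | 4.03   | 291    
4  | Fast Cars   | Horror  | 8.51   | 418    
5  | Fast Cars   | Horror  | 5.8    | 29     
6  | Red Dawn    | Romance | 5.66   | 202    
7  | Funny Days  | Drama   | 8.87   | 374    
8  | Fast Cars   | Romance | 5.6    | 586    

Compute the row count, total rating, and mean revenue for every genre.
SELECT genre,
       COUNT(*) as cnt,
       SUM(rating) as total_rating,
       AVG(revenue) as avg_revenue
FROM movies
GROUP BY genre

Result:
  Comedy: 2 records, 10.07 total rating, 575.00 avg revenue
  Drama: 2 records, 12.90 total rating, 332.50 avg revenue
  Horror: 2 records, 14.31 total rating, 223.50 avg revenue
  Romance: 2 records, 11.26 total rating, 394.00 avg revenue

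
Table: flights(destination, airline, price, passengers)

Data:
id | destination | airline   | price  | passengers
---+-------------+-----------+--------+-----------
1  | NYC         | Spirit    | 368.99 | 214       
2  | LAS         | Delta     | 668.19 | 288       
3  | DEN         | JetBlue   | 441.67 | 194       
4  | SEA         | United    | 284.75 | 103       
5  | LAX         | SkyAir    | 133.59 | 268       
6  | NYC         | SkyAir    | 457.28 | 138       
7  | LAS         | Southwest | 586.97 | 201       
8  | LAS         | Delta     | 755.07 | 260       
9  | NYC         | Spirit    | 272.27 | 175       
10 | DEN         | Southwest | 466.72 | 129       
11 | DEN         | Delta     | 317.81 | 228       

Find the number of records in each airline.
SELECT airline, COUNT(*) as count
FROM flights
GROUP BY airline

Result:
  Delta: 3
  JetBlue: 1
  SkyAir: 2
  Southwest: 2
  Spirit: 2
  United: 1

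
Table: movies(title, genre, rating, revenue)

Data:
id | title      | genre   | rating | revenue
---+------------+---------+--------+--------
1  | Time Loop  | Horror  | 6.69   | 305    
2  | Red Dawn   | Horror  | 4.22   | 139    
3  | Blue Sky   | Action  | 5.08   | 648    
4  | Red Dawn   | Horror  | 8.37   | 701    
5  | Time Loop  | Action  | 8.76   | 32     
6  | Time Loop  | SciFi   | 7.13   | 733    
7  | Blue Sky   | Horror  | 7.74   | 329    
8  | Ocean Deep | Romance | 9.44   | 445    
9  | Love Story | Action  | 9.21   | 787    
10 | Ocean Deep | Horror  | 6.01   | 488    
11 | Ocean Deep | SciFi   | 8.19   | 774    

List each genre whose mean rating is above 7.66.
SELECT genre, AVG(rating)
FROM movies
GROUP BY genre
HAVING AVG(rating) > 7.66

Result:
  Action: avg=7.68
  Romance: avg=9.44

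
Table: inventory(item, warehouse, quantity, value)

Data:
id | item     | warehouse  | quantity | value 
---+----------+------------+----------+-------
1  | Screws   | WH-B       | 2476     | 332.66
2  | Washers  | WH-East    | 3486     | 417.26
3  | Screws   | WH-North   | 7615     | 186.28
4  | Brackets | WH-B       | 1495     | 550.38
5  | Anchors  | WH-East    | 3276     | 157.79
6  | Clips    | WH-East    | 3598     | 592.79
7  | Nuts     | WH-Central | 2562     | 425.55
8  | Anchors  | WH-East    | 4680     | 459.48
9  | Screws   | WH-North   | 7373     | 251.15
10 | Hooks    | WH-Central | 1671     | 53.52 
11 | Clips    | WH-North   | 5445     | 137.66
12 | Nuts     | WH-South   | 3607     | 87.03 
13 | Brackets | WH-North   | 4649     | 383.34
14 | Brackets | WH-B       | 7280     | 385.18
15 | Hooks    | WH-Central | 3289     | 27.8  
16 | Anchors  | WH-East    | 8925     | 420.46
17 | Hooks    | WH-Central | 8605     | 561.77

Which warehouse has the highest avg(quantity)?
SELECT warehouse, AVG(quantity) as val
FROM inventory
GROUP BY warehouse
ORDER BY val DESC
LIMIT 1

Result: WH-North with avg(quantity) = 6270.50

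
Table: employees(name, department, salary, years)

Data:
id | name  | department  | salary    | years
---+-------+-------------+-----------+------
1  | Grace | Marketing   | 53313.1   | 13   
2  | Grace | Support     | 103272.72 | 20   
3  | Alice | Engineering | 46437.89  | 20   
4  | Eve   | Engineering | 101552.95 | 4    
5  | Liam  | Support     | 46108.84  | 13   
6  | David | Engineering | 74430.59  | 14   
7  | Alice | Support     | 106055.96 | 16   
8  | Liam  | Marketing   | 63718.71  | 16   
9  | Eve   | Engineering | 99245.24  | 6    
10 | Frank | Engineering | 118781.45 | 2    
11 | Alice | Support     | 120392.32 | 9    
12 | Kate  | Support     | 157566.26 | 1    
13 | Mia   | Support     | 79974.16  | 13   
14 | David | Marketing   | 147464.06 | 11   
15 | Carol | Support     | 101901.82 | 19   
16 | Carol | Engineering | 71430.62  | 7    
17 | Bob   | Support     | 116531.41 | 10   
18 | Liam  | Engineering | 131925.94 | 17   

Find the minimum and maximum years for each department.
SELECT department, MIN(years), MAX(years)
FROM employees
GROUP BY department

Result:
  Engineering: min=2, max=20
  Marketing: min=11, max=16
  Support: min=1, max=20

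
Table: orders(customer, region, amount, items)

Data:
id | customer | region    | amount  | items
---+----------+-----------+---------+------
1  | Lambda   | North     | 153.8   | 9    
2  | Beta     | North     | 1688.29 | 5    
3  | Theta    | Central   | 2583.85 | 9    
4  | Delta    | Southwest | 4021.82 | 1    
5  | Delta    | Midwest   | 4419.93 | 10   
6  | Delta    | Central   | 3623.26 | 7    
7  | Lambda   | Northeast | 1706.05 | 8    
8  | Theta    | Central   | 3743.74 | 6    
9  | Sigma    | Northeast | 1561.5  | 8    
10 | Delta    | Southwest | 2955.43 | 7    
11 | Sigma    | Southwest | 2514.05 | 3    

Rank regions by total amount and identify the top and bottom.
SELECT region, SUM(amount)
FROM orders
GROUP BY region
ORDER BY SUM(amount)

All groups:
  North: 1842.09
  Northeast: 3267.55
  Midwest: 4419.93
  Southwest: 9491.30
  Central: 9950.85

Highest: Central (9950.85)
Lowest: North (1842.09)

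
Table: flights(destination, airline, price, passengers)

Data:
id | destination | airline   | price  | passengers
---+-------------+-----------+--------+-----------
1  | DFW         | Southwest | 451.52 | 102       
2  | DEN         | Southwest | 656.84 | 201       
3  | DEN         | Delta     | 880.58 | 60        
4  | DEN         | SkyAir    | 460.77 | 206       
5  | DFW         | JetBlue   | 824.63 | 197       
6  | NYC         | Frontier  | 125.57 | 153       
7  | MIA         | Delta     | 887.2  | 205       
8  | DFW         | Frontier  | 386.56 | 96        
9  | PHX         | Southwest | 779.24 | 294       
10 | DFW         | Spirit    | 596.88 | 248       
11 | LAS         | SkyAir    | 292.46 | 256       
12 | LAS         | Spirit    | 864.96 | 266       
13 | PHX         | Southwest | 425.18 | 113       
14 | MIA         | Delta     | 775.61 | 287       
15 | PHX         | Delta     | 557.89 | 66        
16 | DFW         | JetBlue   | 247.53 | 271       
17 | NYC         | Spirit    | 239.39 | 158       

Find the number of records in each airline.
SELECT airline, COUNT(*) as count
FROM flights
GROUP BY airline

Result:
  Delta: 4
  Frontier: 2
  JetBlue: 2
  SkyAir: 2
  Southwest: 4
  Spirit: 3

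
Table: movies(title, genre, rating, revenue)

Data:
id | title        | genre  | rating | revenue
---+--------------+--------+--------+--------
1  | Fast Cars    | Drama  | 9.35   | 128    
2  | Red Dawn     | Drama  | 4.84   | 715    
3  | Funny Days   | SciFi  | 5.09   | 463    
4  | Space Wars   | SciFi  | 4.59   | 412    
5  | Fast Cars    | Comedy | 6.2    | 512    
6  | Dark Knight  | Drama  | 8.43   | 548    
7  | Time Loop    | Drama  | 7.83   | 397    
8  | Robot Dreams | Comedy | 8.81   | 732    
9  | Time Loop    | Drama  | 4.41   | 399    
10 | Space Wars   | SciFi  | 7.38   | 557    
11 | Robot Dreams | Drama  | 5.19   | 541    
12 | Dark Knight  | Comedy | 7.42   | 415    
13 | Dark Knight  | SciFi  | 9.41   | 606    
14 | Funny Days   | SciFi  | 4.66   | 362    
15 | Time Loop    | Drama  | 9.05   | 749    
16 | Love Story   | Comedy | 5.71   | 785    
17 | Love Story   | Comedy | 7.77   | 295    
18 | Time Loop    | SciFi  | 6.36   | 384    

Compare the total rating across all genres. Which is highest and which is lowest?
SELECT genre, SUM(rating)
FROM movies
GROUP BY genre
ORDER BY SUM(rating)

All groups:
  Comedy: 35.91
  SciFi: 37.49
  Drama: 49.10

Highest: Drama (49.10)
Lowest: Comedy (35.91)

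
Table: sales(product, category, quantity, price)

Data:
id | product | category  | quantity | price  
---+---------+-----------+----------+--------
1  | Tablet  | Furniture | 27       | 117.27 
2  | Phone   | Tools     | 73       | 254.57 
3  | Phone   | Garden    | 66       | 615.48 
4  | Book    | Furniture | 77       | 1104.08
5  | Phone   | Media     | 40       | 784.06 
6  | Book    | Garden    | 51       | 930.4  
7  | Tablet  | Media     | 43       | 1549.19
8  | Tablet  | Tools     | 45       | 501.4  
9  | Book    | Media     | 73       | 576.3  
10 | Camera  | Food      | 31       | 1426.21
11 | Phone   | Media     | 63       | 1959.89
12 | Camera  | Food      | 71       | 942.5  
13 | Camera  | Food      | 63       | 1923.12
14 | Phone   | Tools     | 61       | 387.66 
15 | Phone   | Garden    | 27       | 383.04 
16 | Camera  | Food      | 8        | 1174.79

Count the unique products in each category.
SELECT category, COUNT(DISTINCT product)
FROM sales
GROUP BY category

Result:
  Food: 1 distinct
  Furniture: 2 distinct
  Garden: 2 distinct
  Media: 3 distinct
  Tools: 2 distinct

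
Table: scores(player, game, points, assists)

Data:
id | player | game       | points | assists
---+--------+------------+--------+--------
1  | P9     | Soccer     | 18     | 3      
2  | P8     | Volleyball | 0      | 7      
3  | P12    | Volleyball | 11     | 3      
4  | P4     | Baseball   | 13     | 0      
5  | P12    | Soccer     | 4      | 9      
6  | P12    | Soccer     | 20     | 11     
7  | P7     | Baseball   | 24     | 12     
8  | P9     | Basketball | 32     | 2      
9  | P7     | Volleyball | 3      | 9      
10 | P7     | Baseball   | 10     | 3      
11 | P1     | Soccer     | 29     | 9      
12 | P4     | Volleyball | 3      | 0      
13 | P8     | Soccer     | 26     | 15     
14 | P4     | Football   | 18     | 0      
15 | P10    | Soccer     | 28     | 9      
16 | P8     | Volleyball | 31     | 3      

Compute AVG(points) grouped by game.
SELECT game, AVG(points) as result
FROM scores
GROUP BY game

Result:
  Baseball: 15.67
  Basketball: 32.00
  Football: 18.00
  Soccer: 20.83
  Volleyball: 9.60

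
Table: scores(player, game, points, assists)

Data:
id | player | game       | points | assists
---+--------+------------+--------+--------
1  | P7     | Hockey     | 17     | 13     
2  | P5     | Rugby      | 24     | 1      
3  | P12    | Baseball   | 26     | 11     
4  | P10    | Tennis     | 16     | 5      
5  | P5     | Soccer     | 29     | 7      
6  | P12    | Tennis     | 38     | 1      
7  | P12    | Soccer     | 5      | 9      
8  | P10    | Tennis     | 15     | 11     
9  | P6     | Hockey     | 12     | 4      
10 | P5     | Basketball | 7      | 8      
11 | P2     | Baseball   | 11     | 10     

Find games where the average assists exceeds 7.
SELECT game, AVG(assists)
FROM scores
GROUP BY game
HAVING AVG(assists) > 7

Result:
  Baseball: avg=10.50
  Basketball: avg=8.00
  Hockey: avg=8.50
  Soccer: avg=8.00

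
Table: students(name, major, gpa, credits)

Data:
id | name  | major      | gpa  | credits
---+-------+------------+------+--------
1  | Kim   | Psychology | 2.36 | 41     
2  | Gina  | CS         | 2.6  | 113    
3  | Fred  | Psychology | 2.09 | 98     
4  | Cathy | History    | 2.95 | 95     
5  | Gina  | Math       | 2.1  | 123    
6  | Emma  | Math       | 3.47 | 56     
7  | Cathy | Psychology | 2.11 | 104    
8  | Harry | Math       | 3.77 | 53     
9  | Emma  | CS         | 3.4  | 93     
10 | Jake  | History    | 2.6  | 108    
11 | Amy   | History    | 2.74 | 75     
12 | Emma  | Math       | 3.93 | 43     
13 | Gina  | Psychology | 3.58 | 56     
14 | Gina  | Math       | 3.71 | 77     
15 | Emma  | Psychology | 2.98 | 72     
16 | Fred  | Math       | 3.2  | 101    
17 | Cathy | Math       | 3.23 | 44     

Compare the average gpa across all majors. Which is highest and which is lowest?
SELECT major, AVG(gpa)
FROM students
GROUP BY major
ORDER BY AVG(gpa)

All groups:
  Psychology: 2.62
  History: 2.76
  CS: 3.00
  Math: 3.34

Highest: Math (3.34)
Lowest: Psychology (2.62)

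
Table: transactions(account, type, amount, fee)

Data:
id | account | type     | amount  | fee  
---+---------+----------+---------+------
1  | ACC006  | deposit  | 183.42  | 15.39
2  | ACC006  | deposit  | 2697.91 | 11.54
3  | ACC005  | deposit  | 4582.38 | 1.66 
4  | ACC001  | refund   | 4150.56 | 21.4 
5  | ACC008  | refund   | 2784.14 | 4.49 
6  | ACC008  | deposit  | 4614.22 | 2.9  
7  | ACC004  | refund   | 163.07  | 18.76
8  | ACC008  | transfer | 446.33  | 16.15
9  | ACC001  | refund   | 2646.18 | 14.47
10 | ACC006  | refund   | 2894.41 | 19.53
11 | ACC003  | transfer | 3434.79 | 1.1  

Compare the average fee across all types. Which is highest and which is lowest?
SELECT type, AVG(fee)
FROM transactions
GROUP BY type
ORDER BY AVG(fee)

All groups:
  deposit: 7.87
  transfer: 8.63
  refund: 15.73

Highest: refund (15.73)
Lowest: deposit (7.87)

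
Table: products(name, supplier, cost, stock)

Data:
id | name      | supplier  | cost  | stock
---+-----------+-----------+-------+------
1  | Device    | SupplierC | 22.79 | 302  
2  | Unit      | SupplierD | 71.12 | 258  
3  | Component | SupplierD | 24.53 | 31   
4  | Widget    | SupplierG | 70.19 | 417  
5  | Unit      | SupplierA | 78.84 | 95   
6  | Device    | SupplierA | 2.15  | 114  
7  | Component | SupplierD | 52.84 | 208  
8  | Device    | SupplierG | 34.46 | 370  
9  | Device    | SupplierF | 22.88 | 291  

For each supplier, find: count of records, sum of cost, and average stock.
SELECT supplier,
       COUNT(*) as cnt,
       SUM(cost) as total_cost,
       AVG(stock) as avg_stock
FROM products
GROUP BY supplier

Result:
  SupplierA: 2 records, 80.99 total cost, 104.50 avg stock
  SupplierC: 1 records, 22.79 total cost, 302.00 avg stock
  SupplierD: 3 records, 148.49 total cost, 165.67 avg stock
  SupplierF: 1 records, 22.88 total cost, 291.00 avg stock
  SupplierG: 2 records, 104.65 total cost, 393.50 avg stock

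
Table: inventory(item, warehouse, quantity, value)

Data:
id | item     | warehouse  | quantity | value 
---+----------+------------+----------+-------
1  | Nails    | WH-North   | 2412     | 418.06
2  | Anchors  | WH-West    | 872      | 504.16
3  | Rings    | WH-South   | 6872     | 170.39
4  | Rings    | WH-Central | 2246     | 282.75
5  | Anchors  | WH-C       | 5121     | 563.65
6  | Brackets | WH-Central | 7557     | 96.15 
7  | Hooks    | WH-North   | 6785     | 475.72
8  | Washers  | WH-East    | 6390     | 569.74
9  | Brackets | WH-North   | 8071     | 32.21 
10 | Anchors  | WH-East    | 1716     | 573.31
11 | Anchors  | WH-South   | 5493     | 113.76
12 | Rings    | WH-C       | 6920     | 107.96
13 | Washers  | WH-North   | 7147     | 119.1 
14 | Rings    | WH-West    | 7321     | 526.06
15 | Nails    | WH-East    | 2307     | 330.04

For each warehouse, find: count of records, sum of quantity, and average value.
SELECT warehouse,
       COUNT(*) as cnt,
       SUM(quantity) as total_quantity,
       AVG(value) as avg_value
FROM inventory
GROUP BY warehouse

Result:
  WH-C: 2 records, 12041 total quantity, 335.81 avg value
  WH-Central: 2 records, 9803 total quantity, 189.45 avg value
  WH-East: 3 records, 10413 total quantity, 491.03 avg value
  WH-North: 4 records, 24415 total quantity, 261.27 avg value
  WH-South: 2 records, 12365 total quantity, 142.08 avg value
  WH-West: 2 records, 8193 total quantity, 515.11 avg value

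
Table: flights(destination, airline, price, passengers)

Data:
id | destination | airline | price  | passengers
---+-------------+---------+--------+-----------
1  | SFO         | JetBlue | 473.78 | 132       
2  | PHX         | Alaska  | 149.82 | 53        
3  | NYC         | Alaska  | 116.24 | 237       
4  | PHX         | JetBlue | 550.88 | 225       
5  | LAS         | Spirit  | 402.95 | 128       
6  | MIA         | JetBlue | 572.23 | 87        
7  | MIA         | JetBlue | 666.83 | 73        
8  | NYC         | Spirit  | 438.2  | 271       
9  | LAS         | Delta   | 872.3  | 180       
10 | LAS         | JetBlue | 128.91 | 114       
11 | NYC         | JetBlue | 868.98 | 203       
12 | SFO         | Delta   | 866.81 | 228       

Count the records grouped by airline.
SELECT airline, COUNT(*) as count
FROM flights
GROUP BY airline

Result:
  Alaska: 2
  Delta: 2
  JetBlue: 6
  Spirit: 2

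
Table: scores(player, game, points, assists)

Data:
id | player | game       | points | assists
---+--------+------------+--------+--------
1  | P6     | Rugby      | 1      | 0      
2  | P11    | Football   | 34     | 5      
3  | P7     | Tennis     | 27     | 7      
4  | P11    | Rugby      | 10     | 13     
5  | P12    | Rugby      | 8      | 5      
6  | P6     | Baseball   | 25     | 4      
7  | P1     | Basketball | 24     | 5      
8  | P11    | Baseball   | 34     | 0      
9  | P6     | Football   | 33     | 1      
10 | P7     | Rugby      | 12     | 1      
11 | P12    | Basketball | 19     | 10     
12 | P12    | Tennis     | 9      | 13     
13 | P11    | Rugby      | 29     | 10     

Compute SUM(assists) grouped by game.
SELECT game, SUM(assists) as result
FROM scores
GROUP BY game

Result:
  Baseball: 4
  Basketball: 15
  Football: 6
  Rugby: 29
  Tennis: 20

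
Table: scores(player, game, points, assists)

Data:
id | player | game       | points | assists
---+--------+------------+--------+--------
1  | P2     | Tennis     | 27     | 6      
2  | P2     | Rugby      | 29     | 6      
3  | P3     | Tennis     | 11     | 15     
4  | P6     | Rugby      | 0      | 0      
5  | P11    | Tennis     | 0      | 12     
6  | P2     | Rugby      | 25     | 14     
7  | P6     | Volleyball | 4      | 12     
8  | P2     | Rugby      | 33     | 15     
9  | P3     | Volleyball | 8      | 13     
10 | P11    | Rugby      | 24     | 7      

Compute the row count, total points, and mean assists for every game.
SELECT game,
       COUNT(*) as cnt,
       SUM(points) as total_points,
       AVG(assists) as avg_assists
FROM scores
GROUP BY game

Result:
  Rugby: 5 records, 111 total points, 8.40 avg assists
  Tennis: 3 records, 38 total points, 11.00 avg assists
  Volleyball: 2 records, 12 total points, 12.50 avg assists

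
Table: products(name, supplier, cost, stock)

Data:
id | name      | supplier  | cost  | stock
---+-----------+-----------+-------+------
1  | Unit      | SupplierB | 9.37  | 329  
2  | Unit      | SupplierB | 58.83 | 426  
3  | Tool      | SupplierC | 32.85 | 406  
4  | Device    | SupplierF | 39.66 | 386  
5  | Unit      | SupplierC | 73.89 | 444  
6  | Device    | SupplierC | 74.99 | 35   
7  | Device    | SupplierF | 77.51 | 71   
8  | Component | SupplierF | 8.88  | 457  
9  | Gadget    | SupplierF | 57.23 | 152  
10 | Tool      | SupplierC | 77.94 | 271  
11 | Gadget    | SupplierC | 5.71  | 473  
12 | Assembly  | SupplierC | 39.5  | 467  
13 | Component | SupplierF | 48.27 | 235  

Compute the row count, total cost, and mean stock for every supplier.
SELECT supplier,
       COUNT(*) as cnt,
       SUM(cost) as total_cost,
       AVG(stock) as avg_stock
FROM products
GROUP BY supplier

Result:
  SupplierB: 2 records, 68.20 total cost, 377.50 avg stock
  SupplierC: 6 records, 304.88 total cost, 349.33 avg stock
  SupplierF: 5 records, 231.55 total cost, 260.20 avg stock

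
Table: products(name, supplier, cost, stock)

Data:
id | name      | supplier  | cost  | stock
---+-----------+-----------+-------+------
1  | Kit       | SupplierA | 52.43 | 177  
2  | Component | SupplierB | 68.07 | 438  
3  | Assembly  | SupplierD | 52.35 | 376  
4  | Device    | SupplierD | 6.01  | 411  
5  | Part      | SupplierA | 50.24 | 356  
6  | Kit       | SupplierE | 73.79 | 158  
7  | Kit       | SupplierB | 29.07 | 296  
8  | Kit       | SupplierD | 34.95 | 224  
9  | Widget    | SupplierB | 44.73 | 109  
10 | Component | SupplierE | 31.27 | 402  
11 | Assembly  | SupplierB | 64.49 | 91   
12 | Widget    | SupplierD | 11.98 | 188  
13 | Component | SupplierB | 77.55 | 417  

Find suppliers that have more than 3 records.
SELECT supplier, COUNT(*) as cnt
FROM products
GROUP BY supplier
HAVING COUNT(*) > 3

Result:
  SupplierB: 5
  SupplierD: 4

Note: HAVING filters groups after aggregation, WHERE filters rows before.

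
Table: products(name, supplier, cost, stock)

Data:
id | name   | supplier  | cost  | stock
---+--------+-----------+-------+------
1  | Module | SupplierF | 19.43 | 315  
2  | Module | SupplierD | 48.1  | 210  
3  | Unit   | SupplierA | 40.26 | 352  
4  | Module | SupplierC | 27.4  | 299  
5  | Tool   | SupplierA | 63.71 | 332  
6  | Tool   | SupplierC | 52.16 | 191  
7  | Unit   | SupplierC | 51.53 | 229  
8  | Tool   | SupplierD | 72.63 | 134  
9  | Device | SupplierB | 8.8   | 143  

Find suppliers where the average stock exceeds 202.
SELECT supplier, AVG(stock)
FROM products
GROUP BY supplier
HAVING AVG(stock) > 202

Result:
  SupplierA: avg=342.00
  SupplierC: avg=239.67
  SupplierF: avg=315.00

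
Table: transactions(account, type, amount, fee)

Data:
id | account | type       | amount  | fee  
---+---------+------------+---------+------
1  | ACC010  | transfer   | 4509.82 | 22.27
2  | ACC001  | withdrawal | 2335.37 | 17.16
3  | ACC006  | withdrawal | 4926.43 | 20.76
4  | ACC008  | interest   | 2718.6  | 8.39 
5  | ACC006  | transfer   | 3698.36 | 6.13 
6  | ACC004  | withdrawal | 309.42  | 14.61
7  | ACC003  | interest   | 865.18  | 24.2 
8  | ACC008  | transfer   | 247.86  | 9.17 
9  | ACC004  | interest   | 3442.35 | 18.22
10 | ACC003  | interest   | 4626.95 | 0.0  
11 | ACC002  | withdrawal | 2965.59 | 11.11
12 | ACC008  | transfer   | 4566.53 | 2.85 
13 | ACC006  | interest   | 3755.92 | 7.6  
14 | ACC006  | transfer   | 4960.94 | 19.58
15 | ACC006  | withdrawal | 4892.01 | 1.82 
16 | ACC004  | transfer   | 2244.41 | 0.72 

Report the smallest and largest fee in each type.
SELECT type, MIN(fee), MAX(fee)
FROM transactions
GROUP BY type

Result:
  interest: min=0.00, max=24.20
  transfer: min=0.72, max=22.27
  withdrawal: min=1.82, max=20.76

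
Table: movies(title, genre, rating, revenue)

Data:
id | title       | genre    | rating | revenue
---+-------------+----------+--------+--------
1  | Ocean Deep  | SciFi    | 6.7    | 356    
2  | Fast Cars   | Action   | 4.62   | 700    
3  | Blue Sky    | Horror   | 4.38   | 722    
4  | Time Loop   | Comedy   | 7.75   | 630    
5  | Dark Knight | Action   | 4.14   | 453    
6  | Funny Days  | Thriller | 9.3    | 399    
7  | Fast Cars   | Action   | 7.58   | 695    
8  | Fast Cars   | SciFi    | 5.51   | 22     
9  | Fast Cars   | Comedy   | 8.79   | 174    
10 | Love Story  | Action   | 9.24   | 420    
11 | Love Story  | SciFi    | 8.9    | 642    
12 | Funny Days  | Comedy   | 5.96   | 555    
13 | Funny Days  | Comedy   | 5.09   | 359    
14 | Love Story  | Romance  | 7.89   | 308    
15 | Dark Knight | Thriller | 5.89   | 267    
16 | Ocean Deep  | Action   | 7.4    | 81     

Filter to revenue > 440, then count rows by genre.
SELECT genre, COUNT(*)
FROM movies
WHERE revenue > 440
GROUP BY genre

Note: WHERE filters rows before grouping.

Result:
  Action: 3
  Comedy: 2
  Horror: 1
  SciFi: 1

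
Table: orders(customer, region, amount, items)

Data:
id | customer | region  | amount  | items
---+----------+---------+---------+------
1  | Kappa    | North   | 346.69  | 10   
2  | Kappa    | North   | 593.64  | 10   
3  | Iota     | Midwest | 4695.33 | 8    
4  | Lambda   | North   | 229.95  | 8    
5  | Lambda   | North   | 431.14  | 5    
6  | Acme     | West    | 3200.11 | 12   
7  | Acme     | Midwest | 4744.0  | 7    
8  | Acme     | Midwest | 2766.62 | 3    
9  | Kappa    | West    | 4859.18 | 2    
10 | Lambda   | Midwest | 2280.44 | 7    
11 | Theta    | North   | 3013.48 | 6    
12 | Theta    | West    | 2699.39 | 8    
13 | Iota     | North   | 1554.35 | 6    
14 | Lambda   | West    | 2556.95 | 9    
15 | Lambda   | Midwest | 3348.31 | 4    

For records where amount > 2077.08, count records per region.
SELECT region, COUNT(*)
FROM orders
WHERE amount > 2077.08
GROUP BY region

Note: WHERE filters rows before grouping.

Result:
  Midwest: 5
  North: 1
  West: 4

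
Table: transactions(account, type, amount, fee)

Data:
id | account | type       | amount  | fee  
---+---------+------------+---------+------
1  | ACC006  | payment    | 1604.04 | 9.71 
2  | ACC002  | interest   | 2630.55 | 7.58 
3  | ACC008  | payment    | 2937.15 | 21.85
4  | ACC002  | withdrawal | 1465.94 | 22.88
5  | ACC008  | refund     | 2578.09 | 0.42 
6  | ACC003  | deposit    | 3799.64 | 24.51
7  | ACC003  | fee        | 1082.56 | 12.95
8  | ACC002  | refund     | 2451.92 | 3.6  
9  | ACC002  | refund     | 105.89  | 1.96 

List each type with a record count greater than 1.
SELECT type, COUNT(*) as cnt
FROM transactions
GROUP BY type
HAVING COUNT(*) > 1

Result:
  payment: 2
  refund: 3

Note: HAVING filters groups after aggregation, WHERE filters rows before.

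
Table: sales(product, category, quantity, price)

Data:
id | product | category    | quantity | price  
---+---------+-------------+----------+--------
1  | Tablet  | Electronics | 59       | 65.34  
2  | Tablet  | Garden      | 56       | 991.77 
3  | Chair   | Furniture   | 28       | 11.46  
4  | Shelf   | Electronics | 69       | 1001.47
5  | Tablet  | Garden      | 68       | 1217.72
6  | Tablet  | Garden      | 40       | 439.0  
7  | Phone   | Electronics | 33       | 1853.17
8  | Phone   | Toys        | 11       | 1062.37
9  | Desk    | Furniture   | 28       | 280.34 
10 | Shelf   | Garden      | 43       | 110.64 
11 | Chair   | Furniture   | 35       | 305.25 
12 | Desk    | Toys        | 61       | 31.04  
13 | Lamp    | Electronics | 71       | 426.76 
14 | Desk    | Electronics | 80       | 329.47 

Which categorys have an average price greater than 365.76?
SELECT category, AVG(price)
FROM sales
GROUP BY category
HAVING AVG(price) > 365.76

Result:
  Electronics: avg=735.24
  Garden: avg=689.78
  Toys: avg=546.71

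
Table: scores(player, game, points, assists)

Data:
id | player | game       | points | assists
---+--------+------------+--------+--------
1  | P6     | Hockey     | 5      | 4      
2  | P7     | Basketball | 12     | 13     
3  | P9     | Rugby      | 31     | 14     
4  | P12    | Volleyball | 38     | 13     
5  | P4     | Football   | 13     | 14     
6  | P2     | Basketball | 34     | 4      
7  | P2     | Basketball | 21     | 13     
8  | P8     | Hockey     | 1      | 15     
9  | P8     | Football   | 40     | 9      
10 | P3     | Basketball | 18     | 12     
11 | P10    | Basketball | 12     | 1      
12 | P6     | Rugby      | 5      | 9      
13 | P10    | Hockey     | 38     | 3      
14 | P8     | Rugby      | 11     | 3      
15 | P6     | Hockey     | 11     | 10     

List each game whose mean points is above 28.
SELECT game, AVG(points)
FROM scores
GROUP BY game
HAVING AVG(points) > 28

Result:
  Volleyball: avg=38.00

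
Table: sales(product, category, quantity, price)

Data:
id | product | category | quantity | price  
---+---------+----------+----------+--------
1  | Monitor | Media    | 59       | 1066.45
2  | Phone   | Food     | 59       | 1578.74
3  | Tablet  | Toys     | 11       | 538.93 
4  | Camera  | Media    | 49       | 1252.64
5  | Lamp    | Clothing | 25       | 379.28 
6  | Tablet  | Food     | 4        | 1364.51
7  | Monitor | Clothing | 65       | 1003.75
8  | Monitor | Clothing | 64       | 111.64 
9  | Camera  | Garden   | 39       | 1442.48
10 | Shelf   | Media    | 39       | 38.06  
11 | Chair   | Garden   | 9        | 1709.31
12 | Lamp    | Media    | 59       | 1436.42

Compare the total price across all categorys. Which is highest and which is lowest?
SELECT category, SUM(price)
FROM sales
GROUP BY category
ORDER BY SUM(price)

All groups:
  Toys: 538.93
  Clothing: 1494.67
  Food: 2943.25
  Garden: 3151.79
  Media: 3793.57

Highest: Media (3793.57)
Lowest: Toys (538.93)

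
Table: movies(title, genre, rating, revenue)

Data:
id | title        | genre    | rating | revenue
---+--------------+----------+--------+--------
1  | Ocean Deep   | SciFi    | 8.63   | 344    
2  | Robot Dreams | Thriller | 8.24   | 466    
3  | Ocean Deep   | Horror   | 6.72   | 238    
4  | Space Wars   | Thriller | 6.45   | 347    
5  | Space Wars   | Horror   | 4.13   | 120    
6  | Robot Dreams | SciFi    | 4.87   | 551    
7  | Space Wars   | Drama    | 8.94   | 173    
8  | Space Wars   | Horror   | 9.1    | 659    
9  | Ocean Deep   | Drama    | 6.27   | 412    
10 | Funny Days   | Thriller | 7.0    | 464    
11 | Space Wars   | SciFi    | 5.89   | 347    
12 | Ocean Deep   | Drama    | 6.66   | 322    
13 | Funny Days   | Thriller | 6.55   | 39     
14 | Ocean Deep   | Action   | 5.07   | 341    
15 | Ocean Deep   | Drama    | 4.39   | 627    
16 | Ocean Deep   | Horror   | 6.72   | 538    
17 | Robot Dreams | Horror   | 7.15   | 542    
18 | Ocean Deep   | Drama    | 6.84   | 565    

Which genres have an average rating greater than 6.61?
SELECT genre, AVG(rating)
FROM movies
GROUP BY genre
HAVING AVG(rating) > 6.61

Result:
  Drama: avg=6.62
  Horror: avg=6.76
  Thriller: avg=7.06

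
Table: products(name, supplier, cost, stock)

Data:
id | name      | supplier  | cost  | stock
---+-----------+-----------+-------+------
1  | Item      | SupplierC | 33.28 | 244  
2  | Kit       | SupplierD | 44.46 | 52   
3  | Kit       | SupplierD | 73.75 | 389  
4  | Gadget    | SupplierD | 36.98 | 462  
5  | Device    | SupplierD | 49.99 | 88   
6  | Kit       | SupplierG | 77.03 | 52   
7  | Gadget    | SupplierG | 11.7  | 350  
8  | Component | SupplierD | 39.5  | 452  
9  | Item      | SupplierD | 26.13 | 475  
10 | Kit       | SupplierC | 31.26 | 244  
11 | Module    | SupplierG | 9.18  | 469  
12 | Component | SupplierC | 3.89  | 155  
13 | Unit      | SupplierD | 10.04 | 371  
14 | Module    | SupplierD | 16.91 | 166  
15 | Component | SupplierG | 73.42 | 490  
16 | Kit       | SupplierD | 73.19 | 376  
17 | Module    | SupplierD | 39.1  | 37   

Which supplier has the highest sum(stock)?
SELECT supplier, SUM(stock) as val
FROM products
GROUP BY supplier
ORDER BY val DESC
LIMIT 1

Result: SupplierD with sum(stock) = 2868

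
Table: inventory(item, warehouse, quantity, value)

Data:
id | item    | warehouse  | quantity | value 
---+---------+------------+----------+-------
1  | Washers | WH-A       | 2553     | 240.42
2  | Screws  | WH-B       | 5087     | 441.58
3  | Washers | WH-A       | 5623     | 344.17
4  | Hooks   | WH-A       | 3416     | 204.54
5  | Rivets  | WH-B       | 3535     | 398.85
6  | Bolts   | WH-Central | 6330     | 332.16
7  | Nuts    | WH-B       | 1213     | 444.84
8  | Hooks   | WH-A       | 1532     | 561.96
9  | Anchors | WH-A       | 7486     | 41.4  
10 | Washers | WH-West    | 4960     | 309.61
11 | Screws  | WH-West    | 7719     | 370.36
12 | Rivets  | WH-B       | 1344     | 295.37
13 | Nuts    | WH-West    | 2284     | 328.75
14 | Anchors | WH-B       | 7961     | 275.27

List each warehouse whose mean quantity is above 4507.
SELECT warehouse, AVG(quantity)
FROM inventory
GROUP BY warehouse
HAVING AVG(quantity) > 4507

Result:
  WH-Central: avg=6330.00
  WH-West: avg=4987.67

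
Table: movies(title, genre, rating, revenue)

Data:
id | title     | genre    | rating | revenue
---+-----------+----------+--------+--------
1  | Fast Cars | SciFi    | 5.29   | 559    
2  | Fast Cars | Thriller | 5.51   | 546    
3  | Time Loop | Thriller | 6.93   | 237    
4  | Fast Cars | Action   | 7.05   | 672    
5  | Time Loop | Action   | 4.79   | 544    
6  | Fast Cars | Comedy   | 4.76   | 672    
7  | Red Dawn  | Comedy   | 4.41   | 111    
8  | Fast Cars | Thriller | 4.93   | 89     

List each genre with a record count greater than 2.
SELECT genre, COUNT(*) as cnt
FROM movies
GROUP BY genre
HAVING COUNT(*) > 2

Result:
  Thriller: 3

Note: HAVING filters groups after aggregation, WHERE filters rows before.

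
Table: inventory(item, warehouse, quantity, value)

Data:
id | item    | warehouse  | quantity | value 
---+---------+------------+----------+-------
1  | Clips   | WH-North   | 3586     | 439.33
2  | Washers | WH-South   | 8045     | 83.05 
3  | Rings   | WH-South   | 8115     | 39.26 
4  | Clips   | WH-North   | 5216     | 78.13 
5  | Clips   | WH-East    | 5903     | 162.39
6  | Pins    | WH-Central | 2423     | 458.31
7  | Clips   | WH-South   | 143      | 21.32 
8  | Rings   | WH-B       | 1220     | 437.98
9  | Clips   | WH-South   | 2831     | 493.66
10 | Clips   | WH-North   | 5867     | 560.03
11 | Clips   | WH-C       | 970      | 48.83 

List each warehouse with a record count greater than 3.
SELECT warehouse, COUNT(*) as cnt
FROM inventory
GROUP BY warehouse
HAVING COUNT(*) > 3

Result:
  WH-South: 4

Note: HAVING filters groups after aggregation, WHERE filters rows before.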